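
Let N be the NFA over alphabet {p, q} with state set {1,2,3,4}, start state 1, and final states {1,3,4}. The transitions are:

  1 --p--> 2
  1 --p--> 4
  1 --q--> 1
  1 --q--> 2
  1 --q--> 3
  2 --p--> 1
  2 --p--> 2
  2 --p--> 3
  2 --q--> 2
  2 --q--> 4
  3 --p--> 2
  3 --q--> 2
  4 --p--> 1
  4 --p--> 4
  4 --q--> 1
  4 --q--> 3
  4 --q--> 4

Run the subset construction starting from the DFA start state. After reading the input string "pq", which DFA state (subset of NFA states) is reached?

{1,2,3,4}

Start: {1}.
δ(1,p) = {2,4}.
Union: {2,4}.
After p: {2,4}.
δ(2,q) = {2,4}; δ(4,q) = {1,3,4}.
Union: {1,2,3,4}.
After q: {1,2,3,4}.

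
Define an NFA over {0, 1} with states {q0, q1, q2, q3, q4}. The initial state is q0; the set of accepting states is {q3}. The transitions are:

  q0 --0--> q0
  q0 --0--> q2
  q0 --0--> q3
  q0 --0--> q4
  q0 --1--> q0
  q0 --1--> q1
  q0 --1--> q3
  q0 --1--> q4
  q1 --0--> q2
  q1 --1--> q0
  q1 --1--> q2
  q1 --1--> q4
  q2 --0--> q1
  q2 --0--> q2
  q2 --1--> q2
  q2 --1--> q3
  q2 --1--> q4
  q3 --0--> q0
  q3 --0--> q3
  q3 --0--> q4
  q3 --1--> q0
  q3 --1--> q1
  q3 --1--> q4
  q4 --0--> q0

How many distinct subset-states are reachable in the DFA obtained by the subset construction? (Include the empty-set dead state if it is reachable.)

Start state of the DFA: {q0}.
{q0} --0--> {q0, q2, q3, q4}  [new]
{q0} --1--> {q0, q1, q3, q4}  [new]
{q0, q2, q3, q4} --0--> {q0, q1, q2, q3, q4}  [new]
{q0, q2, q3, q4} --1--> {q0, q1, q2, q3, q4}  [seen]
{q0, q1, q3, q4} --0--> {q0, q2, q3, q4}  [seen]
{q0, q1, q3, q4} --1--> {q0, q1, q2, q3, q4}  [seen]
{q0, q1, q2, q3, q4} --0--> {q0, q1, q2, q3, q4}  [seen]
{q0, q1, q2, q3, q4} --1--> {q0, q1, q2, q3, q4}  [seen]
Reachable DFA states: {q0}, {q0, q2, q3, q4}, {q0, q1, q3, q4}, {q0, q1, q2, q3, q4}.

4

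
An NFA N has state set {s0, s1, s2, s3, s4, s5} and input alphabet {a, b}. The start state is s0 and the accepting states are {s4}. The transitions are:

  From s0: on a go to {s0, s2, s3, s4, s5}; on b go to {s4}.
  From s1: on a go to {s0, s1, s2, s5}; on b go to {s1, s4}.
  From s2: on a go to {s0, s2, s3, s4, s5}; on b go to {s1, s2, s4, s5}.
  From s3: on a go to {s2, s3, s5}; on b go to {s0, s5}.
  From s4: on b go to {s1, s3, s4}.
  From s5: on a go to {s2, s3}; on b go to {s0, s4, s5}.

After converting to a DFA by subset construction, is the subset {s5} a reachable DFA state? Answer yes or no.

no

Start state of the DFA: {s0}.
{s0} --a--> {s0, s2, s3, s4, s5}  [new]
{s0} --b--> {s4}  [new]
{s0, s2, s3, s4, s5} --a--> {s0, s2, s3, s4, s5}  [seen]
{s0, s2, s3, s4, s5} --b--> {s0, s1, s2, s3, s4, s5}  [new]
{s4} --a--> ∅  [new]
{s4} --b--> {s1, s3, s4}  [new]
{s0, s1, s2, s3, s4, s5} --a--> {s0, s1, s2, s3, s4, s5}  [seen]
{s0, s1, s2, s3, s4, s5} --b--> {s0, s1, s2, s3, s4, s5}  [seen]
∅ --a--> ∅  [seen]
∅ --b--> ∅  [seen]
{s1, s3, s4} --a--> {s0, s1, s2, s3, s5}  [new]
{s1, s3, s4} --b--> {s0, s1, s3, s4, s5}  [new]
{s0, s1, s2, s3, s5} --a--> {s0, s1, s2, s3, s4, s5}  [seen]
{s0, s1, s2, s3, s5} --b--> {s0, s1, s2, s4, s5}  [new]
{s0, s1, s3, s4, s5} --a--> {s0, s1, s2, s3, s4, s5}  [seen]
{s0, s1, s3, s4, s5} --b--> {s0, s1, s3, s4, s5}  [seen]
{s0, s1, s2, s4, s5} --a--> {s0, s1, s2, s3, s4, s5}  [seen]
{s0, s1, s2, s4, s5} --b--> {s0, s1, s2, s3, s4, s5}  [seen]
Reachable DFA states: {s0}, {s0, s2, s3, s4, s5}, {s4}, {s0, s1, s2, s3, s4, s5}, ∅, {s1, s3, s4}, {s0, s1, s2, s3, s5}, {s0, s1, s3, s4, s5}, {s0, s1, s2, s4, s5}.
{s5} is not among them.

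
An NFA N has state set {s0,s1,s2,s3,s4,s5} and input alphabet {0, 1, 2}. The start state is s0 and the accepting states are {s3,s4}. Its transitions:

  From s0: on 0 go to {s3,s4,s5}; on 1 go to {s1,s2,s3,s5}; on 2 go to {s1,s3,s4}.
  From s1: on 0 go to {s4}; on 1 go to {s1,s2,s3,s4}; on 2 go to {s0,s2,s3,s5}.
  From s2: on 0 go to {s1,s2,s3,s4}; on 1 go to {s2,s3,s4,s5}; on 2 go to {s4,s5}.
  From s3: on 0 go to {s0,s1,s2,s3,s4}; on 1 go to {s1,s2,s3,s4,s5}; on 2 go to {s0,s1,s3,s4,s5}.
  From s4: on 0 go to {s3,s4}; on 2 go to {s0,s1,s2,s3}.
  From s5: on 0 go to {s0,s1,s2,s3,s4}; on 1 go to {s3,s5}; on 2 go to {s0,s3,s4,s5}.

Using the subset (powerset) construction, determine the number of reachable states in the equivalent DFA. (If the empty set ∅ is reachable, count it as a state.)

Start state of the DFA: {s0}.
{s0} --0--> {s3,s4,s5}  [new]
{s0} --1--> {s1,s2,s3,s5}  [new]
{s0} --2--> {s1,s3,s4}  [new]
{s3,s4,s5} --0--> {s0,s1,s2,s3,s4}  [new]
{s3,s4,s5} --1--> {s1,s2,s3,s4,s5}  [new]
{s3,s4,s5} --2--> {s0,s1,s2,s3,s4,s5}  [new]
{s1,s2,s3,s5} --0--> {s0,s1,s2,s3,s4}  [seen]
{s1,s2,s3,s5} --1--> {s1,s2,s3,s4,s5}  [seen]
{s1,s2,s3,s5} --2--> {s0,s1,s2,s3,s4,s5}  [seen]
{s1,s3,s4} --0--> {s0,s1,s2,s3,s4}  [seen]
{s1,s3,s4} --1--> {s1,s2,s3,s4,s5}  [seen]
{s1,s3,s4} --2--> {s0,s1,s2,s3,s4,s5}  [seen]
{s0,s1,s2,s3,s4} --0--> {s0,s1,s2,s3,s4,s5}  [seen]
{s0,s1,s2,s3,s4} --1--> {s1,s2,s3,s4,s5}  [seen]
{s0,s1,s2,s3,s4} --2--> {s0,s1,s2,s3,s4,s5}  [seen]
{s1,s2,s3,s4,s5} --0--> {s0,s1,s2,s3,s4}  [seen]
{s1,s2,s3,s4,s5} --1--> {s1,s2,s3,s4,s5}  [seen]
{s1,s2,s3,s4,s5} --2--> {s0,s1,s2,s3,s4,s5}  [seen]
{s0,s1,s2,s3,s4,s5} --0--> {s0,s1,s2,s3,s4,s5}  [seen]
{s0,s1,s2,s3,s4,s5} --1--> {s1,s2,s3,s4,s5}  [seen]
{s0,s1,s2,s3,s4,s5} --2--> {s0,s1,s2,s3,s4,s5}  [seen]
Reachable DFA states: {s0}, {s3,s4,s5}, {s1,s2,s3,s5}, {s1,s3,s4}, {s0,s1,s2,s3,s4}, {s1,s2,s3,s4,s5}, {s0,s1,s2,s3,s4,s5}.

7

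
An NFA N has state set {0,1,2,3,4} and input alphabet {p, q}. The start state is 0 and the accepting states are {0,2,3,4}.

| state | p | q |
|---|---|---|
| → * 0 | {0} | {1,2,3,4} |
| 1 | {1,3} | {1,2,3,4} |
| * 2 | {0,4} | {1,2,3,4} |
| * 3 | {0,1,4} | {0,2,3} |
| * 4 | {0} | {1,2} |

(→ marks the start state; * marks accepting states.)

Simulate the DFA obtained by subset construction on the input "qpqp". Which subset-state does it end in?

Start: {0}.
δ(0,q) = {1,2,3,4}.
Union: {1,2,3,4}.
After q: {1,2,3,4}.
δ(1,p) = {1,3}; δ(2,p) = {0,4}; δ(3,p) = {0,1,4}; δ(4,p) = {0}.
Union: {0,1,3,4}.
After p: {0,1,3,4}.
δ(0,q) = {1,2,3,4}; δ(1,q) = {1,2,3,4}; δ(3,q) = {0,2,3}; δ(4,q) = {1,2}.
Union: {0,1,2,3,4}.
After q: {0,1,2,3,4}.
δ(0,p) = {0}; δ(1,p) = {1,3}; δ(2,p) = {0,4}; δ(3,p) = {0,1,4}; δ(4,p) = {0}.
Union: {0,1,3,4}.
After p: {0,1,3,4}.

{0,1,3,4}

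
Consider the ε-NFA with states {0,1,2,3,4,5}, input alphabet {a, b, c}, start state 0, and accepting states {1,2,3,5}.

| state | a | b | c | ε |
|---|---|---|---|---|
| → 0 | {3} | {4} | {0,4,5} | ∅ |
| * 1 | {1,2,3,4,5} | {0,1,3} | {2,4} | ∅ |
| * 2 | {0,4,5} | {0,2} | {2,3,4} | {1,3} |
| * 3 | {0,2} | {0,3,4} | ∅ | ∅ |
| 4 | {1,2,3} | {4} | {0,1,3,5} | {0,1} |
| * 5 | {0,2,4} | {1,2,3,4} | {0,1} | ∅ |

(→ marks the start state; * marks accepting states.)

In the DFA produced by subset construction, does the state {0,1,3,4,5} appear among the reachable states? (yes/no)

no

Start state of the DFA: {0} (ε-closure of the NFA start).
{0} --a--> {3}  [new]
{0} --b--> {0,1,4}  [new]
{0} --c--> {0,1,4,5}  [new]
{3} --a--> {0,1,2,3}  [new]
{3} --b--> {0,1,3,4}  [new]
{3} --c--> ∅  [new]
{0,1,4} --a--> {0,1,2,3,4,5}  [new]
{0,1,4} --b--> {0,1,3,4}  [seen]
{0,1,4} --c--> {0,1,2,3,4,5}  [seen]
{0,1,4,5} --a--> {0,1,2,3,4,5}  [seen]
{0,1,4,5} --b--> {0,1,2,3,4}  [new]
{0,1,4,5} --c--> {0,1,2,3,4,5}  [seen]
{0,1,2,3} --a--> {0,1,2,3,4,5}  [seen]
{0,1,2,3} --b--> {0,1,2,3,4}  [seen]
{0,1,2,3} --c--> {0,1,2,3,4,5}  [seen]
{0,1,3,4} --a--> {0,1,2,3,4,5}  [seen]
{0,1,3,4} --b--> {0,1,3,4}  [seen]
{0,1,3,4} --c--> {0,1,2,3,4,5}  [seen]
∅ --a--> ∅  [seen]
∅ --b--> ∅  [seen]
∅ --c--> ∅  [seen]
{0,1,2,3,4,5} --a--> {0,1,2,3,4,5}  [seen]
{0,1,2,3,4,5} --b--> {0,1,2,3,4}  [seen]
{0,1,2,3,4,5} --c--> {0,1,2,3,4,5}  [seen]
{0,1,2,3,4} --a--> {0,1,2,3,4,5}  [seen]
{0,1,2,3,4} --b--> {0,1,2,3,4}  [seen]
{0,1,2,3,4} --c--> {0,1,2,3,4,5}  [seen]
Reachable DFA states: {0}, {3}, {0,1,4}, {0,1,4,5}, {0,1,2,3}, {0,1,3,4}, ∅, {0,1,2,3,4,5}, {0,1,2,3,4}.
{0,1,3,4,5} is not among them.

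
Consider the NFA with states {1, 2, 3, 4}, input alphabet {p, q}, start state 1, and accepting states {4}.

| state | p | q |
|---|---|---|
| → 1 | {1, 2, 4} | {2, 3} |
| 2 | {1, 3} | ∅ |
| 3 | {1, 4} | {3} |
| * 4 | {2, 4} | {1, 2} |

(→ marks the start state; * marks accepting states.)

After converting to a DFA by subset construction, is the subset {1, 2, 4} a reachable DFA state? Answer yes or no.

Start state of the DFA: {1}.
{1} --p--> {1, 2, 4}  [new]
{1} --q--> {2, 3}  [new]
{1, 2, 4} --p--> {1, 2, 3, 4}  [new]
{1, 2, 4} --q--> {1, 2, 3}  [new]
{2, 3} --p--> {1, 3, 4}  [new]
{2, 3} --q--> {3}  [new]
{1, 2, 3, 4} --p--> {1, 2, 3, 4}  [seen]
{1, 2, 3, 4} --q--> {1, 2, 3}  [seen]
{1, 2, 3} --p--> {1, 2, 3, 4}  [seen]
{1, 2, 3} --q--> {2, 3}  [seen]
{1, 3, 4} --p--> {1, 2, 4}  [seen]
{1, 3, 4} --q--> {1, 2, 3}  [seen]
{3} --p--> {1, 4}  [new]
{3} --q--> {3}  [seen]
{1, 4} --p--> {1, 2, 4}  [seen]
{1, 4} --q--> {1, 2, 3}  [seen]
Reachable DFA states: {1}, {1, 2, 4}, {2, 3}, {1, 2, 3, 4}, {1, 2, 3}, {1, 3, 4}, {3}, {1, 4}.
{1, 2, 4} is among them.

yes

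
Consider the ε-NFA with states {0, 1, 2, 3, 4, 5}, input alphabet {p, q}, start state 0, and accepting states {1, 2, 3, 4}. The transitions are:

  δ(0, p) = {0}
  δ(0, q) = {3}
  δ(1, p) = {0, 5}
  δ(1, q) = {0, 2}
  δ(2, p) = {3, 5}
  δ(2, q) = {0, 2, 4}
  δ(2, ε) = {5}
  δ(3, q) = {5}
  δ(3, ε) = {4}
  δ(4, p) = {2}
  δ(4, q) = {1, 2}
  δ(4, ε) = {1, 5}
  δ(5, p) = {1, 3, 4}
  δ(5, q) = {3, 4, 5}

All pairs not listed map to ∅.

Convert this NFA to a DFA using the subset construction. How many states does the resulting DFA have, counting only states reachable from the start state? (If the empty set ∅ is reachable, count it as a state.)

3

Start state of the DFA: {0} (ε-closure of the NFA start).
{0} --p--> {0}  [seen]
{0} --q--> {1, 3, 4, 5}  [new]
{1, 3, 4, 5} --p--> {0, 1, 2, 3, 4, 5}  [new]
{1, 3, 4, 5} --q--> {0, 1, 2, 3, 4, 5}  [seen]
{0, 1, 2, 3, 4, 5} --p--> {0, 1, 2, 3, 4, 5}  [seen]
{0, 1, 2, 3, 4, 5} --q--> {0, 1, 2, 3, 4, 5}  [seen]
Reachable DFA states: {0}, {1, 3, 4, 5}, {0, 1, 2, 3, 4, 5}.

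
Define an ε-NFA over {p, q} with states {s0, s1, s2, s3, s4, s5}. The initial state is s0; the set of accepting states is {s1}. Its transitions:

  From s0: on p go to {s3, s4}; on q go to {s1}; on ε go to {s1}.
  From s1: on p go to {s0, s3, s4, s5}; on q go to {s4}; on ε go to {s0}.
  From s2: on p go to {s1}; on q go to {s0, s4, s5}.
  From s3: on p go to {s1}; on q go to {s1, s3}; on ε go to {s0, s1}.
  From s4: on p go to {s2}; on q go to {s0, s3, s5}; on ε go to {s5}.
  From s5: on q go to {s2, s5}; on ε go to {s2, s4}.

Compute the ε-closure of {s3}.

{s0, s1, s3}

Begin with {s3}.
s3 →ε {s0, s1}; add s0, s1.
ε-closure = {s0, s1, s3}.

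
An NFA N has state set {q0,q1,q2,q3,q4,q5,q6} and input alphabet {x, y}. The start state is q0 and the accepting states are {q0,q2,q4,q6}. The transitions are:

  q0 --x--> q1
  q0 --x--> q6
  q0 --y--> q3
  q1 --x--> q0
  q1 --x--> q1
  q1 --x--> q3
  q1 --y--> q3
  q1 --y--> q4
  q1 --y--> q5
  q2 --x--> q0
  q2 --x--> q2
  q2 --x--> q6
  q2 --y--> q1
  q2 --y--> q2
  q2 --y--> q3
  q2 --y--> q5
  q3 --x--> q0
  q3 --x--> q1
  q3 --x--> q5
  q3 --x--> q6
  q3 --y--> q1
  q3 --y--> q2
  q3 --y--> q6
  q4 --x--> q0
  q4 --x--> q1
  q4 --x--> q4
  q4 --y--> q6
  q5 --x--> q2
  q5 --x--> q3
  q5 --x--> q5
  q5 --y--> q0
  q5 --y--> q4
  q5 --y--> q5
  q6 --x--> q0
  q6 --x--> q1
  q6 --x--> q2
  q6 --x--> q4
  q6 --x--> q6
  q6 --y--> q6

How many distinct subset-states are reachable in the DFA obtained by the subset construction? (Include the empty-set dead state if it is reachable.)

11

Start state of the DFA: {q0}.
{q0} --x--> {q1,q6}  [new]
{q0} --y--> {q3}  [new]
{q1,q6} --x--> {q0,q1,q2,q3,q4,q6}  [new]
{q1,q6} --y--> {q3,q4,q5,q6}  [new]
{q3} --x--> {q0,q1,q5,q6}  [new]
{q3} --y--> {q1,q2,q6}  [new]
{q0,q1,q2,q3,q4,q6} --x--> {q0,q1,q2,q3,q4,q5,q6}  [new]
{q0,q1,q2,q3,q4,q6} --y--> {q1,q2,q3,q4,q5,q6}  [new]
{q3,q4,q5,q6} --x--> {q0,q1,q2,q3,q4,q5,q6}  [seen]
{q3,q4,q5,q6} --y--> {q0,q1,q2,q4,q5,q6}  [new]
{q0,q1,q5,q6} --x--> {q0,q1,q2,q3,q4,q5,q6}  [seen]
{q0,q1,q5,q6} --y--> {q0,q3,q4,q5,q6}  [new]
{q1,q2,q6} --x--> {q0,q1,q2,q3,q4,q6}  [seen]
{q1,q2,q6} --y--> {q1,q2,q3,q4,q5,q6}  [seen]
{q0,q1,q2,q3,q4,q5,q6} --x--> {q0,q1,q2,q3,q4,q5,q6}  [seen]
{q0,q1,q2,q3,q4,q5,q6} --y--> {q0,q1,q2,q3,q4,q5,q6}  [seen]
{q1,q2,q3,q4,q5,q6} --x--> {q0,q1,q2,q3,q4,q5,q6}  [seen]
{q1,q2,q3,q4,q5,q6} --y--> {q0,q1,q2,q3,q4,q5,q6}  [seen]
{q0,q1,q2,q4,q5,q6} --x--> {q0,q1,q2,q3,q4,q5,q6}  [seen]
{q0,q1,q2,q4,q5,q6} --y--> {q0,q1,q2,q3,q4,q5,q6}  [seen]
{q0,q3,q4,q5,q6} --x--> {q0,q1,q2,q3,q4,q5,q6}  [seen]
{q0,q3,q4,q5,q6} --y--> {q0,q1,q2,q3,q4,q5,q6}  [seen]
Reachable DFA states: {q0}, {q1,q6}, {q3}, {q0,q1,q2,q3,q4,q6}, {q3,q4,q5,q6}, {q0,q1,q5,q6}, {q1,q2,q6}, {q0,q1,q2,q3,q4,q5,q6}, {q1,q2,q3,q4,q5,q6}, {q0,q1,q2,q4,q5,q6}, {q0,q3,q4,q5,q6}.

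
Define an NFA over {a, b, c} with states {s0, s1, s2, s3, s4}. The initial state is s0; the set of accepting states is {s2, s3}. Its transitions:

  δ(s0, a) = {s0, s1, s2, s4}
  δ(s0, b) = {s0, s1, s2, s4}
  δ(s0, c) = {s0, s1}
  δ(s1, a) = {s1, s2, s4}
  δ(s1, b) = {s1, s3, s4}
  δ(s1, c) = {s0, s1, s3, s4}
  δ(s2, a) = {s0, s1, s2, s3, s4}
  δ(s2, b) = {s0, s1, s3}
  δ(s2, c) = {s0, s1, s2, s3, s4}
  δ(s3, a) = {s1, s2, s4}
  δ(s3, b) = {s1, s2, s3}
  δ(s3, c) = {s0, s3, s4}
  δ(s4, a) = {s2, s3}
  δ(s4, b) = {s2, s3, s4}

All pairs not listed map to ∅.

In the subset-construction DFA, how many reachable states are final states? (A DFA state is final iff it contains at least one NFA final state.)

Start state of the DFA: {s0}.
{s0} --a--> {s0, s1, s2, s4}  [new]
{s0} --b--> {s0, s1, s2, s4}  [seen]
{s0} --c--> {s0, s1}  [new]
{s0, s1, s2, s4} --a--> {s0, s1, s2, s3, s4}  [new]
{s0, s1, s2, s4} --b--> {s0, s1, s2, s3, s4}  [seen]
{s0, s1, s2, s4} --c--> {s0, s1, s2, s3, s4}  [seen]
{s0, s1} --a--> {s0, s1, s2, s4}  [seen]
{s0, s1} --b--> {s0, s1, s2, s3, s4}  [seen]
{s0, s1} --c--> {s0, s1, s3, s4}  [new]
{s0, s1, s2, s3, s4} --a--> {s0, s1, s2, s3, s4}  [seen]
{s0, s1, s2, s3, s4} --b--> {s0, s1, s2, s3, s4}  [seen]
{s0, s1, s2, s3, s4} --c--> {s0, s1, s2, s3, s4}  [seen]
{s0, s1, s3, s4} --a--> {s0, s1, s2, s3, s4}  [seen]
{s0, s1, s3, s4} --b--> {s0, s1, s2, s3, s4}  [seen]
{s0, s1, s3, s4} --c--> {s0, s1, s3, s4}  [seen]
Reachable DFA states: {s0}, {s0, s1, s2, s4}, {s0, s1}, {s0, s1, s2, s3, s4}, {s0, s1, s3, s4}.
Accepting DFA states (contain an NFA accepting state): {s0, s1, s2, s4}, {s0, s1, s2, s3, s4}, {s0, s1, s3, s4}.

3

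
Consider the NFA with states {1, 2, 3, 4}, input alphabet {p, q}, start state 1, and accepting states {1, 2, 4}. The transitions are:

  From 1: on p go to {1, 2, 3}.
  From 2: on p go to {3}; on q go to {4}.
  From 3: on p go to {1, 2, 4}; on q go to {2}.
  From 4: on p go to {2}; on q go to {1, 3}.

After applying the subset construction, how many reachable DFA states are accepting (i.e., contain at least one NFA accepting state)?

6

Start state of the DFA: {1}.
{1} --p--> {1, 2, 3}  [new]
{1} --q--> ∅  [new]
{1, 2, 3} --p--> {1, 2, 3, 4}  [new]
{1, 2, 3} --q--> {2, 4}  [new]
∅ --p--> ∅  [seen]
∅ --q--> ∅  [seen]
{1, 2, 3, 4} --p--> {1, 2, 3, 4}  [seen]
{1, 2, 3, 4} --q--> {1, 2, 3, 4}  [seen]
{2, 4} --p--> {2, 3}  [new]
{2, 4} --q--> {1, 3, 4}  [new]
{2, 3} --p--> {1, 2, 3, 4}  [seen]
{2, 3} --q--> {2, 4}  [seen]
{1, 3, 4} --p--> {1, 2, 3, 4}  [seen]
{1, 3, 4} --q--> {1, 2, 3}  [seen]
Reachable DFA states: {1}, {1, 2, 3}, ∅, {1, 2, 3, 4}, {2, 4}, {2, 3}, {1, 3, 4}.
Accepting DFA states (contain an NFA accepting state): {1}, {1, 2, 3}, {1, 2, 3, 4}, {2, 4}, {2, 3}, {1, 3, 4}.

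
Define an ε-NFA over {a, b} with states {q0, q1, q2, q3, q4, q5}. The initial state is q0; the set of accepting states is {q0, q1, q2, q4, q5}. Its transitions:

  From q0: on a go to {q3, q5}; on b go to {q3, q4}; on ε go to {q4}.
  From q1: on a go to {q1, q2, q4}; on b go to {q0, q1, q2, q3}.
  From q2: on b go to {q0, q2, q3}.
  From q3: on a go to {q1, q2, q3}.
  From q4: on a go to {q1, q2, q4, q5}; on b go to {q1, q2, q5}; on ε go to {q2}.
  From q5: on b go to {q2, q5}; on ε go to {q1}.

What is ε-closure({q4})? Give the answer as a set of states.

{q2, q4}

Begin with {q4}.
q4 →ε {q2}; add q2.
ε-closure = {q2, q4}.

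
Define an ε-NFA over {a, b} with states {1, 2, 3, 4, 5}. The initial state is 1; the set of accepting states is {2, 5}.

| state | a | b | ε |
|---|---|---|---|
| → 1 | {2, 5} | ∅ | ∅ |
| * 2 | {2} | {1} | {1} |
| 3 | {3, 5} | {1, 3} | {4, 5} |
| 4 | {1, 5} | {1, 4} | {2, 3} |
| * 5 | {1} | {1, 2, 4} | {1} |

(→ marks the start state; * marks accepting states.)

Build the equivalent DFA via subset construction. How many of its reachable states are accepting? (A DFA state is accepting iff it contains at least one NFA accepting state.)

Start state of the DFA: {1} (ε-closure of the NFA start).
{1} --a--> {1, 2, 5}  [new]
{1} --b--> ∅  [new]
{1, 2, 5} --a--> {1, 2, 5}  [seen]
{1, 2, 5} --b--> {1, 2, 3, 4, 5}  [new]
∅ --a--> ∅  [seen]
∅ --b--> ∅  [seen]
{1, 2, 3, 4, 5} --a--> {1, 2, 3, 4, 5}  [seen]
{1, 2, 3, 4, 5} --b--> {1, 2, 3, 4, 5}  [seen]
Reachable DFA states: {1}, {1, 2, 5}, ∅, {1, 2, 3, 4, 5}.
Accepting DFA states (contain an NFA accepting state): {1, 2, 5}, {1, 2, 3, 4, 5}.

2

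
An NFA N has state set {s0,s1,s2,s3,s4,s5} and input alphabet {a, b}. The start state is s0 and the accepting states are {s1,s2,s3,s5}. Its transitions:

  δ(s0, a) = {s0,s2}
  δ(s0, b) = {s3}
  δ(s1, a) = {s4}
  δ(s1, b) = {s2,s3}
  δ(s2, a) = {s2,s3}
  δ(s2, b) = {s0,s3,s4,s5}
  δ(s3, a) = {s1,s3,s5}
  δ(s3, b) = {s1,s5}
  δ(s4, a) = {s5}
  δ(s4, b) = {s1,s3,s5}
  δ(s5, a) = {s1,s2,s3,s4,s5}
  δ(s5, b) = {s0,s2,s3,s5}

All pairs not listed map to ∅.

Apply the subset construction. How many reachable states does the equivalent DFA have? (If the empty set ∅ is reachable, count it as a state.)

12

Start state of the DFA: {s0}.
{s0} --a--> {s0,s2}  [new]
{s0} --b--> {s3}  [new]
{s0,s2} --a--> {s0,s2,s3}  [new]
{s0,s2} --b--> {s0,s3,s4,s5}  [new]
{s3} --a--> {s1,s3,s5}  [new]
{s3} --b--> {s1,s5}  [new]
{s0,s2,s3} --a--> {s0,s1,s2,s3,s5}  [new]
{s0,s2,s3} --b--> {s0,s1,s3,s4,s5}  [new]
{s0,s3,s4,s5} --a--> {s0,s1,s2,s3,s4,s5}  [new]
{s0,s3,s4,s5} --b--> {s0,s1,s2,s3,s5}  [seen]
{s1,s3,s5} --a--> {s1,s2,s3,s4,s5}  [new]
{s1,s3,s5} --b--> {s0,s1,s2,s3,s5}  [seen]
{s1,s5} --a--> {s1,s2,s3,s4,s5}  [seen]
{s1,s5} --b--> {s0,s2,s3,s5}  [new]
{s0,s1,s2,s3,s5} --a--> {s0,s1,s2,s3,s4,s5}  [seen]
{s0,s1,s2,s3,s5} --b--> {s0,s1,s2,s3,s4,s5}  [seen]
{s0,s1,s3,s4,s5} --a--> {s0,s1,s2,s3,s4,s5}  [seen]
{s0,s1,s3,s4,s5} --b--> {s0,s1,s2,s3,s5}  [seen]
{s0,s1,s2,s3,s4,s5} --a--> {s0,s1,s2,s3,s4,s5}  [seen]
{s0,s1,s2,s3,s4,s5} --b--> {s0,s1,s2,s3,s4,s5}  [seen]
{s1,s2,s3,s4,s5} --a--> {s1,s2,s3,s4,s5}  [seen]
{s1,s2,s3,s4,s5} --b--> {s0,s1,s2,s3,s4,s5}  [seen]
{s0,s2,s3,s5} --a--> {s0,s1,s2,s3,s4,s5}  [seen]
{s0,s2,s3,s5} --b--> {s0,s1,s2,s3,s4,s5}  [seen]
Reachable DFA states: {s0}, {s0,s2}, {s3}, {s0,s2,s3}, {s0,s3,s4,s5}, {s1,s3,s5}, {s1,s5}, {s0,s1,s2,s3,s5}, {s0,s1,s3,s4,s5}, {s0,s1,s2,s3,s4,s5}, {s1,s2,s3,s4,s5}, {s0,s2,s3,s5}.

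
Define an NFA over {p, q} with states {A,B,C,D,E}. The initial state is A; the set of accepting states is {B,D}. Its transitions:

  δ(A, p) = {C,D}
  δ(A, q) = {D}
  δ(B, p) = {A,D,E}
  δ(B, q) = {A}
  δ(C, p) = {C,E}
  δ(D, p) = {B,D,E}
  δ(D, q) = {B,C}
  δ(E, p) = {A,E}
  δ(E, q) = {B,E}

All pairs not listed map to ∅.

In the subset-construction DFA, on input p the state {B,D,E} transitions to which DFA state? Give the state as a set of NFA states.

δ(B,p) = {A,D,E}; δ(D,p) = {B,D,E}; δ(E,p) = {A,E}.
Union: {A,B,D,E}.

{A,B,D,E}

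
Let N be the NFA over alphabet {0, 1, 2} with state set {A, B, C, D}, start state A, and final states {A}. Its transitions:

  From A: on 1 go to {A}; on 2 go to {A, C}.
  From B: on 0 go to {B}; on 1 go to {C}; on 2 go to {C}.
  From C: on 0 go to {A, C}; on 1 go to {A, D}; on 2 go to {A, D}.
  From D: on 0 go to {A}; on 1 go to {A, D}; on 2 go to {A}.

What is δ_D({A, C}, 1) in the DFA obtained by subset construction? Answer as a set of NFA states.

{A, D}

δ(A,1) = {A}; δ(C,1) = {A, D}.
Union: {A, D}.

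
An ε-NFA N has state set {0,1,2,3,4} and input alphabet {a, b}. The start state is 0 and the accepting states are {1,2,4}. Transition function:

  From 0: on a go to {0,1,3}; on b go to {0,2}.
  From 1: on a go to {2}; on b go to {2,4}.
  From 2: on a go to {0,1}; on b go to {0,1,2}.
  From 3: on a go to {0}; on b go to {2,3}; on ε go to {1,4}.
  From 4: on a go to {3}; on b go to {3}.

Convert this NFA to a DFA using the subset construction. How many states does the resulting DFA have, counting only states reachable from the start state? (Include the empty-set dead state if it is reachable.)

6

Start state of the DFA: {0} (ε-closure of the NFA start).
{0} --a--> {0,1,3,4}  [new]
{0} --b--> {0,2}  [new]
{0,1,3,4} --a--> {0,1,2,3,4}  [new]
{0,1,3,4} --b--> {0,1,2,3,4}  [seen]
{0,2} --a--> {0,1,3,4}  [seen]
{0,2} --b--> {0,1,2}  [new]
{0,1,2,3,4} --a--> {0,1,2,3,4}  [seen]
{0,1,2,3,4} --b--> {0,1,2,3,4}  [seen]
{0,1,2} --a--> {0,1,2,3,4}  [seen]
{0,1,2} --b--> {0,1,2,4}  [new]
{0,1,2,4} --a--> {0,1,2,3,4}  [seen]
{0,1,2,4} --b--> {0,1,2,3,4}  [seen]
Reachable DFA states: {0}, {0,1,3,4}, {0,2}, {0,1,2,3,4}, {0,1,2}, {0,1,2,4}.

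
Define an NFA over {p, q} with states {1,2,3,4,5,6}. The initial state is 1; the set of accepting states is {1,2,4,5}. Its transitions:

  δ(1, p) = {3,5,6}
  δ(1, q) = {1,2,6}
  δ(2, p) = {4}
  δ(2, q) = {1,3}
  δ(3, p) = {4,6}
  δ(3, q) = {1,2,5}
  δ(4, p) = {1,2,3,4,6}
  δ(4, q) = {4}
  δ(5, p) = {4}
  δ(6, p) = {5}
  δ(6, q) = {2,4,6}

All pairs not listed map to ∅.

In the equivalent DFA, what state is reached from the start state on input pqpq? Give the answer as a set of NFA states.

Start: {1}.
δ(1,p) = {3,5,6}.
Union: {3,5,6}.
After p: {3,5,6}.
δ(3,q) = {1,2,5}; δ(5,q) = ∅; δ(6,q) = {2,4,6}.
Union: {1,2,4,5,6}.
After q: {1,2,4,5,6}.
δ(1,p) = {3,5,6}; δ(2,p) = {4}; δ(4,p) = {1,2,3,4,6}; δ(5,p) = {4}; δ(6,p) = {5}.
Union: {1,2,3,4,5,6}.
After p: {1,2,3,4,5,6}.
δ(1,q) = {1,2,6}; δ(2,q) = {1,3}; δ(3,q) = {1,2,5}; δ(4,q) = {4}; δ(5,q) = ∅; δ(6,q) = {2,4,6}.
Union: {1,2,3,4,5,6}.
After q: {1,2,3,4,5,6}.

{1,2,3,4,5,6}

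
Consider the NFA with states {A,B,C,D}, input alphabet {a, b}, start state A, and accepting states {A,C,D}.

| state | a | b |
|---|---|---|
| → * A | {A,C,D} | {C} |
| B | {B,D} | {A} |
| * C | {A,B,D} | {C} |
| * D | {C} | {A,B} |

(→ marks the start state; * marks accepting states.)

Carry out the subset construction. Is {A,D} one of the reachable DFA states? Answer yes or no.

no

Start state of the DFA: {A}.
{A} --a--> {A,C,D}  [new]
{A} --b--> {C}  [new]
{A,C,D} --a--> {A,B,C,D}  [new]
{A,C,D} --b--> {A,B,C}  [new]
{C} --a--> {A,B,D}  [new]
{C} --b--> {C}  [seen]
{A,B,C,D} --a--> {A,B,C,D}  [seen]
{A,B,C,D} --b--> {A,B,C}  [seen]
{A,B,C} --a--> {A,B,C,D}  [seen]
{A,B,C} --b--> {A,C}  [new]
{A,B,D} --a--> {A,B,C,D}  [seen]
{A,B,D} --b--> {A,B,C}  [seen]
{A,C} --a--> {A,B,C,D}  [seen]
{A,C} --b--> {C}  [seen]
Reachable DFA states: {A}, {A,C,D}, {C}, {A,B,C,D}, {A,B,C}, {A,B,D}, {A,C}.
{A,D} is not among them.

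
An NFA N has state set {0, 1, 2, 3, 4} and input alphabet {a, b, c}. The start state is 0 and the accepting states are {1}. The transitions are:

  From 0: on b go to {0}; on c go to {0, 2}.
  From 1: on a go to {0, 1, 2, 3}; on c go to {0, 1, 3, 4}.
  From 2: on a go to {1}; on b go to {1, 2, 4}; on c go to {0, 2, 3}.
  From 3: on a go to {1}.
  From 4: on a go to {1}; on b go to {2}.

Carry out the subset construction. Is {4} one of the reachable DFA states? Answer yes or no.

Start state of the DFA: {0}.
{0} --a--> ∅  [new]
{0} --b--> {0}  [seen]
{0} --c--> {0, 2}  [new]
∅ --a--> ∅  [seen]
∅ --b--> ∅  [seen]
∅ --c--> ∅  [seen]
{0, 2} --a--> {1}  [new]
{0, 2} --b--> {0, 1, 2, 4}  [new]
{0, 2} --c--> {0, 2, 3}  [new]
{1} --a--> {0, 1, 2, 3}  [new]
{1} --b--> ∅  [seen]
{1} --c--> {0, 1, 3, 4}  [new]
{0, 1, 2, 4} --a--> {0, 1, 2, 3}  [seen]
{0, 1, 2, 4} --b--> {0, 1, 2, 4}  [seen]
{0, 1, 2, 4} --c--> {0, 1, 2, 3, 4}  [new]
{0, 2, 3} --a--> {1}  [seen]
{0, 2, 3} --b--> {0, 1, 2, 4}  [seen]
{0, 2, 3} --c--> {0, 2, 3}  [seen]
{0, 1, 2, 3} --a--> {0, 1, 2, 3}  [seen]
{0, 1, 2, 3} --b--> {0, 1, 2, 4}  [seen]
{0, 1, 2, 3} --c--> {0, 1, 2, 3, 4}  [seen]
{0, 1, 3, 4} --a--> {0, 1, 2, 3}  [seen]
{0, 1, 3, 4} --b--> {0, 2}  [seen]
{0, 1, 3, 4} --c--> {0, 1, 2, 3, 4}  [seen]
{0, 1, 2, 3, 4} --a--> {0, 1, 2, 3}  [seen]
{0, 1, 2, 3, 4} --b--> {0, 1, 2, 4}  [seen]
{0, 1, 2, 3, 4} --c--> {0, 1, 2, 3, 4}  [seen]
Reachable DFA states: {0}, ∅, {0, 2}, {1}, {0, 1, 2, 4}, {0, 2, 3}, {0, 1, 2, 3}, {0, 1, 3, 4}, {0, 1, 2, 3, 4}.
{4} is not among them.

no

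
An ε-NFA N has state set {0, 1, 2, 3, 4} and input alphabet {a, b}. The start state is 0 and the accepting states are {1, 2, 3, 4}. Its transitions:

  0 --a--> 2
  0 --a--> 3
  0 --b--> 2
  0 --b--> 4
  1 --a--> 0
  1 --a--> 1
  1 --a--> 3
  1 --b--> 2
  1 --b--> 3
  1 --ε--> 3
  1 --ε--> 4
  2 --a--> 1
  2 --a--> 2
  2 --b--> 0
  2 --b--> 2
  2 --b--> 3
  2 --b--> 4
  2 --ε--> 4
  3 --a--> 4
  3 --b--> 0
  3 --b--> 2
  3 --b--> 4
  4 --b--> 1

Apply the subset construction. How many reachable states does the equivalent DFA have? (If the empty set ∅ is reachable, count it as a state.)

Start state of the DFA: {0} (ε-closure of the NFA start).
{0} --a--> {2, 3, 4}  [new]
{0} --b--> {2, 4}  [new]
{2, 3, 4} --a--> {1, 2, 3, 4}  [new]
{2, 3, 4} --b--> {0, 1, 2, 3, 4}  [new]
{2, 4} --a--> {1, 2, 3, 4}  [seen]
{2, 4} --b--> {0, 1, 2, 3, 4}  [seen]
{1, 2, 3, 4} --a--> {0, 1, 2, 3, 4}  [seen]
{1, 2, 3, 4} --b--> {0, 1, 2, 3, 4}  [seen]
{0, 1, 2, 3, 4} --a--> {0, 1, 2, 3, 4}  [seen]
{0, 1, 2, 3, 4} --b--> {0, 1, 2, 3, 4}  [seen]
Reachable DFA states: {0}, {2, 3, 4}, {2, 4}, {1, 2, 3, 4}, {0, 1, 2, 3, 4}.

5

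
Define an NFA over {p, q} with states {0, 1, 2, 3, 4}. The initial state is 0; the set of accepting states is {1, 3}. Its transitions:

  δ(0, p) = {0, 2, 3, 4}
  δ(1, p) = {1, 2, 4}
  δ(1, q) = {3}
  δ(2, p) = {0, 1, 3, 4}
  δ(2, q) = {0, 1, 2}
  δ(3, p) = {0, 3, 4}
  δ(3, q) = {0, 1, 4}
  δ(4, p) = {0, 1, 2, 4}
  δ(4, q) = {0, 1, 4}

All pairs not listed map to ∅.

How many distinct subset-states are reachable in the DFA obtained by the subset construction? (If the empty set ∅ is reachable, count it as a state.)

Start state of the DFA: {0}.
{0} --p--> {0, 2, 3, 4}  [new]
{0} --q--> ∅  [new]
{0, 2, 3, 4} --p--> {0, 1, 2, 3, 4}  [new]
{0, 2, 3, 4} --q--> {0, 1, 2, 4}  [new]
∅ --p--> ∅  [seen]
∅ --q--> ∅  [seen]
{0, 1, 2, 3, 4} --p--> {0, 1, 2, 3, 4}  [seen]
{0, 1, 2, 3, 4} --q--> {0, 1, 2, 3, 4}  [seen]
{0, 1, 2, 4} --p--> {0, 1, 2, 3, 4}  [seen]
{0, 1, 2, 4} --q--> {0, 1, 2, 3, 4}  [seen]
Reachable DFA states: {0}, {0, 2, 3, 4}, ∅, {0, 1, 2, 3, 4}, {0, 1, 2, 4}.

5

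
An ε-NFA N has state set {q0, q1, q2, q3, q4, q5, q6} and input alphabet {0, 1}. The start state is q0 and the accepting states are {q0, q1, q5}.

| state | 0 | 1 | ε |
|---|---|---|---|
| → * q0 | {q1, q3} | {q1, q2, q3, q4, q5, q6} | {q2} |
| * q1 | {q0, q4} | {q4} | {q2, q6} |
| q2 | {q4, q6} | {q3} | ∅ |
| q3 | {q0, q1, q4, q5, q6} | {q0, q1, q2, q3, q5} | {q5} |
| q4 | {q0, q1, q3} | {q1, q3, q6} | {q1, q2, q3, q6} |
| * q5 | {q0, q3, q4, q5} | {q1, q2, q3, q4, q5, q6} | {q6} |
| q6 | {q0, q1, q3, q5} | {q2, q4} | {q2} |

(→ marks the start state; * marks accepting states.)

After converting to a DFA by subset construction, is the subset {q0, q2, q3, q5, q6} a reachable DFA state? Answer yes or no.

Start state of the DFA: {q0, q2} (ε-closure of the NFA start).
{q0, q2} --0--> {q1, q2, q3, q4, q5, q6}  [new]
{q0, q2} --1--> {q1, q2, q3, q4, q5, q6}  [seen]
{q1, q2, q3, q4, q5, q6} --0--> {q0, q1, q2, q3, q4, q5, q6}  [new]
{q1, q2, q3, q4, q5, q6} --1--> {q0, q1, q2, q3, q4, q5, q6}  [seen]
{q0, q1, q2, q3, q4, q5, q6} --0--> {q0, q1, q2, q3, q4, q5, q6}  [seen]
{q0, q1, q2, q3, q4, q5, q6} --1--> {q0, q1, q2, q3, q4, q5, q6}  [seen]
Reachable DFA states: {q0, q2}, {q1, q2, q3, q4, q5, q6}, {q0, q1, q2, q3, q4, q5, q6}.
{q0, q2, q3, q5, q6} is not among them.

no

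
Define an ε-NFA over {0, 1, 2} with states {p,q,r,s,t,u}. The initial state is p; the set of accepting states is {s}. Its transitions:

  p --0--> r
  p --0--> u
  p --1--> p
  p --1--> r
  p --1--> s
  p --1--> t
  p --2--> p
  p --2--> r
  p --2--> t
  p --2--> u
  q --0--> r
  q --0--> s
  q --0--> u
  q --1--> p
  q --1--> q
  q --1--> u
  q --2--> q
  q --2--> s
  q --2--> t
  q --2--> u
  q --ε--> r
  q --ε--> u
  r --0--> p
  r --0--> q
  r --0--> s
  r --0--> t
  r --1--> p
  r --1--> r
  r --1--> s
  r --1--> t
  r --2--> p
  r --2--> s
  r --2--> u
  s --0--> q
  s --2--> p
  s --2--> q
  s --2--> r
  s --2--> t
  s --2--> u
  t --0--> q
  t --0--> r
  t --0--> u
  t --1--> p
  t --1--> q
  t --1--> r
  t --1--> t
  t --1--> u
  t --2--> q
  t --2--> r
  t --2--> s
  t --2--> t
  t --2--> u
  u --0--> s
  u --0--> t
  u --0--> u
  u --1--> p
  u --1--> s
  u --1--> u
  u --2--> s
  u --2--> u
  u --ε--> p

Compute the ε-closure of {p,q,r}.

Begin with {p,q,r}.
q →ε {r,u}; add u.
ε-closure = {p,q,r,u}.

{p,q,r,u}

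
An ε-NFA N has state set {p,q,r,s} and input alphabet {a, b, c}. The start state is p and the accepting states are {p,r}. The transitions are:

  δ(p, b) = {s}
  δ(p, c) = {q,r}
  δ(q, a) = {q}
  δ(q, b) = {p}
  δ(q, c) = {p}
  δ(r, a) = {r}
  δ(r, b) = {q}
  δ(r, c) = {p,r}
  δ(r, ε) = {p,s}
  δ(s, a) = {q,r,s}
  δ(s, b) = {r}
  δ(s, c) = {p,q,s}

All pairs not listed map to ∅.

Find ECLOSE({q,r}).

Begin with {q,r}.
r →ε {p,s}; add p, s.
ε-closure = {p,q,r,s}.

{p,q,r,s}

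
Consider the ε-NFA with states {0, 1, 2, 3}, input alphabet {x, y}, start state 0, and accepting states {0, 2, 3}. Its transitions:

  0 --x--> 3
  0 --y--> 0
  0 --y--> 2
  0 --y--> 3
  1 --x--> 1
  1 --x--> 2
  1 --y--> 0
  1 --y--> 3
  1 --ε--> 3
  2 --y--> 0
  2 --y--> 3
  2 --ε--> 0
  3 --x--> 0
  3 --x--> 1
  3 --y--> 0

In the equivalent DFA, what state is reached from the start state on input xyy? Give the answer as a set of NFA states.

{0, 2, 3}

Start: {0}.
δ(0,x) = {3}.
Union: {3}.
After x: {3}.
δ(3,y) = {0}.
Union: {0}.
After y: {0}.
δ(0,y) = {0, 2, 3}.
Union: {0, 2, 3}.
After y: {0, 2, 3}.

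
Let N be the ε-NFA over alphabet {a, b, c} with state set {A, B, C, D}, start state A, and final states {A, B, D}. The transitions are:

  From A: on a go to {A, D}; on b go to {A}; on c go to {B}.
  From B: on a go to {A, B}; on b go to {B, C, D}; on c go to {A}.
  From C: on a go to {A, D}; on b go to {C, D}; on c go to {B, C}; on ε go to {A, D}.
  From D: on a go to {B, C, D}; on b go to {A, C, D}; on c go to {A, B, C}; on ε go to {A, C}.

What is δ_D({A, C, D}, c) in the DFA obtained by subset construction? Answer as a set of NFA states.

{A, B, C, D}

δ(A,c) = {B}; δ(C,c) = {B, C}; δ(D,c) = {A, B, C}.
Union: {A, B, C}.
ε-closure gives {A, B, C, D}.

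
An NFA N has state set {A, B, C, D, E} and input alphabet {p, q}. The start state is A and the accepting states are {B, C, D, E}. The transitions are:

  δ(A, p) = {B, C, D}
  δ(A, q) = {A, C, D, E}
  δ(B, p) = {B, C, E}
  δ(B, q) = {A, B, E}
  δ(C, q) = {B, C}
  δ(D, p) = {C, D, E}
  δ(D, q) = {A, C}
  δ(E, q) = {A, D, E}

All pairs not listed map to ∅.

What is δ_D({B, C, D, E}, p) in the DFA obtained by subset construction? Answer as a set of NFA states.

δ(B,p) = {B, C, E}; δ(C,p) = ∅; δ(D,p) = {C, D, E}; δ(E,p) = ∅.
Union: {B, C, D, E}.

{B, C, D, E}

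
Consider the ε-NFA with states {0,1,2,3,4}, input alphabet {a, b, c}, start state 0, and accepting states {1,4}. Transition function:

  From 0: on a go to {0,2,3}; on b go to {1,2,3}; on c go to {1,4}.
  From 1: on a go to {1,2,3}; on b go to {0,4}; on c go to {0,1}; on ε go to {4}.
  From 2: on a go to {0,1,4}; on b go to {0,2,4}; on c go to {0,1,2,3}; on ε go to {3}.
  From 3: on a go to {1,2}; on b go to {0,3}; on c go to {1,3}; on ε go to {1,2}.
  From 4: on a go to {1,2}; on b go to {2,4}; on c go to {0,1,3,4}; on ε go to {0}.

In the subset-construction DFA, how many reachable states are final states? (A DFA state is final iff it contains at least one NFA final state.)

Start state of the DFA: {0} (ε-closure of the NFA start).
{0} --a--> {0,1,2,3,4}  [new]
{0} --b--> {0,1,2,3,4}  [seen]
{0} --c--> {0,1,4}  [new]
{0,1,2,3,4} --a--> {0,1,2,3,4}  [seen]
{0,1,2,3,4} --b--> {0,1,2,3,4}  [seen]
{0,1,2,3,4} --c--> {0,1,2,3,4}  [seen]
{0,1,4} --a--> {0,1,2,3,4}  [seen]
{0,1,4} --b--> {0,1,2,3,4}  [seen]
{0,1,4} --c--> {0,1,2,3,4}  [seen]
Reachable DFA states: {0}, {0,1,2,3,4}, {0,1,4}.
Accepting DFA states (contain an NFA accepting state): {0,1,2,3,4}, {0,1,4}.

2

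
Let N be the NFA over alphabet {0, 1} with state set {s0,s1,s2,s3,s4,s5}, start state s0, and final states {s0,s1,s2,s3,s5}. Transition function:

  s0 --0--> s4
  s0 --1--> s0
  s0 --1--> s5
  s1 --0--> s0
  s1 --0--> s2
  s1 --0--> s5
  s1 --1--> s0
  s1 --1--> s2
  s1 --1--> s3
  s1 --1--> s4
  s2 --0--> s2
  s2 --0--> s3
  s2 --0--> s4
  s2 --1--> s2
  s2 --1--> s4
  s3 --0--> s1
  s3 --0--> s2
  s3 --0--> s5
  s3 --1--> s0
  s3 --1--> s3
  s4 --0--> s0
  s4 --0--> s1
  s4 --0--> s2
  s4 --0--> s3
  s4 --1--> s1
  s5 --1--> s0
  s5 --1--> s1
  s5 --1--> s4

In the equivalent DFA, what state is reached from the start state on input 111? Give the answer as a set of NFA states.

{s0,s1,s2,s3,s4,s5}

Start: {s0}.
δ(s0,1) = {s0,s5}.
Union: {s0,s5}.
After 1: {s0,s5}.
δ(s0,1) = {s0,s5}; δ(s5,1) = {s0,s1,s4}.
Union: {s0,s1,s4,s5}.
After 1: {s0,s1,s4,s5}.
δ(s0,1) = {s0,s5}; δ(s1,1) = {s0,s2,s3,s4}; δ(s4,1) = {s1}; δ(s5,1) = {s0,s1,s4}.
Union: {s0,s1,s2,s3,s4,s5}.
After 1: {s0,s1,s2,s3,s4,s5}.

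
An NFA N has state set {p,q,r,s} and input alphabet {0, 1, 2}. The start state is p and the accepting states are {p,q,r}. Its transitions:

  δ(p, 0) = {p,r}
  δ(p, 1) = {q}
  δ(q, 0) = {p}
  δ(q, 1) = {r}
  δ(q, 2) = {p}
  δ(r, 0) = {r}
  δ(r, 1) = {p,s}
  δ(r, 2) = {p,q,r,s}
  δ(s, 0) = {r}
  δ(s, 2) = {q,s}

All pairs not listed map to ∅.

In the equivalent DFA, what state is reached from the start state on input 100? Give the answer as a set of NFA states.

Start: {p}.
δ(p,1) = {q}.
Union: {q}.
After 1: {q}.
δ(q,0) = {p}.
Union: {p}.
After 0: {p}.
δ(p,0) = {p,r}.
Union: {p,r}.
After 0: {p,r}.

{p,r}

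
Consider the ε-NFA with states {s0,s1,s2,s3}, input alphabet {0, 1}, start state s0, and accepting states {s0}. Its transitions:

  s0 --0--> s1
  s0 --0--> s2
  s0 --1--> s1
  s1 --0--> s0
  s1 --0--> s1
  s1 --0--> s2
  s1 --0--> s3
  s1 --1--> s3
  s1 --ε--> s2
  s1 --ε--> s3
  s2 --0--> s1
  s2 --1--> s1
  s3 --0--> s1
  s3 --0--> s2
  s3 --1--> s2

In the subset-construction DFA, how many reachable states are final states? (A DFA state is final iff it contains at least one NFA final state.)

Start state of the DFA: {s0} (ε-closure of the NFA start).
{s0} --0--> {s1,s2,s3}  [new]
{s0} --1--> {s1,s2,s3}  [seen]
{s1,s2,s3} --0--> {s0,s1,s2,s3}  [new]
{s1,s2,s3} --1--> {s1,s2,s3}  [seen]
{s0,s1,s2,s3} --0--> {s0,s1,s2,s3}  [seen]
{s0,s1,s2,s3} --1--> {s1,s2,s3}  [seen]
Reachable DFA states: {s0}, {s1,s2,s3}, {s0,s1,s2,s3}.
Accepting DFA states (contain an NFA accepting state): {s0}, {s0,s1,s2,s3}.

2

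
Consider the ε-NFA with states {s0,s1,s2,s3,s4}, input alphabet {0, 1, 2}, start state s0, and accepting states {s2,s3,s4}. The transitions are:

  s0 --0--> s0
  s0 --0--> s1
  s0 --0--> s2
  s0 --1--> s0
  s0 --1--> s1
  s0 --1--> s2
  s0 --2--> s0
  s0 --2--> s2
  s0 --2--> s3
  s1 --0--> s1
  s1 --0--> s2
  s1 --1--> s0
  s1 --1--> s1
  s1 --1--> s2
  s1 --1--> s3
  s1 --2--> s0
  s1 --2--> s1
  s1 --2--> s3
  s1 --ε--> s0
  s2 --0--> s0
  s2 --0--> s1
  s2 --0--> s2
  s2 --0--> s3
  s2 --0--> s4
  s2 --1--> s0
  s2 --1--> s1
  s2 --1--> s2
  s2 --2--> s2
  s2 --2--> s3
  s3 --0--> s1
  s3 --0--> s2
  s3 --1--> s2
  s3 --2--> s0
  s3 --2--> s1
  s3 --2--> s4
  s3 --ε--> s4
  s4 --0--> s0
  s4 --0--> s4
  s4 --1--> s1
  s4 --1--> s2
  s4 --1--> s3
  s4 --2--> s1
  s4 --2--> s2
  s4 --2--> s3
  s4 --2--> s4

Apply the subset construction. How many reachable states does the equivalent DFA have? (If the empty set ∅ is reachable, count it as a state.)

4

Start state of the DFA: {s0} (ε-closure of the NFA start).
{s0} --0--> {s0,s1,s2}  [new]
{s0} --1--> {s0,s1,s2}  [seen]
{s0} --2--> {s0,s2,s3,s4}  [new]
{s0,s1,s2} --0--> {s0,s1,s2,s3,s4}  [new]
{s0,s1,s2} --1--> {s0,s1,s2,s3,s4}  [seen]
{s0,s1,s2} --2--> {s0,s1,s2,s3,s4}  [seen]
{s0,s2,s3,s4} --0--> {s0,s1,s2,s3,s4}  [seen]
{s0,s2,s3,s4} --1--> {s0,s1,s2,s3,s4}  [seen]
{s0,s2,s3,s4} --2--> {s0,s1,s2,s3,s4}  [seen]
{s0,s1,s2,s3,s4} --0--> {s0,s1,s2,s3,s4}  [seen]
{s0,s1,s2,s3,s4} --1--> {s0,s1,s2,s3,s4}  [seen]
{s0,s1,s2,s3,s4} --2--> {s0,s1,s2,s3,s4}  [seen]
Reachable DFA states: {s0}, {s0,s1,s2}, {s0,s2,s3,s4}, {s0,s1,s2,s3,s4}.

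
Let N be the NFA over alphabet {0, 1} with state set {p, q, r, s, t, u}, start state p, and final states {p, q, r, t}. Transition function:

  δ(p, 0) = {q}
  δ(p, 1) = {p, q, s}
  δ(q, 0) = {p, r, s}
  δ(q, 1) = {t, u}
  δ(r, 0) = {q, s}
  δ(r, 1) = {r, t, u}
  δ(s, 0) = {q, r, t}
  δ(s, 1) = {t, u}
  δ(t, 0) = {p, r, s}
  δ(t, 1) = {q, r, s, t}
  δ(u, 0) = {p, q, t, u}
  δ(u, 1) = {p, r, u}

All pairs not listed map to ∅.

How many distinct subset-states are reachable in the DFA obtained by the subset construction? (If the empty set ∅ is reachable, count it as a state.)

Start state of the DFA: {p}.
{p} --0--> {q}  [new]
{p} --1--> {p, q, s}  [new]
{q} --0--> {p, r, s}  [new]
{q} --1--> {t, u}  [new]
{p, q, s} --0--> {p, q, r, s, t}  [new]
{p, q, s} --1--> {p, q, s, t, u}  [new]
{p, r, s} --0--> {q, r, s, t}  [new]
{p, r, s} --1--> {p, q, r, s, t, u}  [new]
{t, u} --0--> {p, q, r, s, t, u}  [seen]
{t, u} --1--> {p, q, r, s, t, u}  [seen]
{p, q, r, s, t} --0--> {p, q, r, s, t}  [seen]
{p, q, r, s, t} --1--> {p, q, r, s, t, u}  [seen]
{p, q, s, t, u} --0--> {p, q, r, s, t, u}  [seen]
{p, q, s, t, u} --1--> {p, q, r, s, t, u}  [seen]
{q, r, s, t} --0--> {p, q, r, s, t}  [seen]
{q, r, s, t} --1--> {q, r, s, t, u}  [new]
{p, q, r, s, t, u} --0--> {p, q, r, s, t, u}  [seen]
{p, q, r, s, t, u} --1--> {p, q, r, s, t, u}  [seen]
{q, r, s, t, u} --0--> {p, q, r, s, t, u}  [seen]
{q, r, s, t, u} --1--> {p, q, r, s, t, u}  [seen]
Reachable DFA states: {p}, {q}, {p, q, s}, {p, r, s}, {t, u}, {p, q, r, s, t}, {p, q, s, t, u}, {q, r, s, t}, {p, q, r, s, t, u}, {q, r, s, t, u}.

10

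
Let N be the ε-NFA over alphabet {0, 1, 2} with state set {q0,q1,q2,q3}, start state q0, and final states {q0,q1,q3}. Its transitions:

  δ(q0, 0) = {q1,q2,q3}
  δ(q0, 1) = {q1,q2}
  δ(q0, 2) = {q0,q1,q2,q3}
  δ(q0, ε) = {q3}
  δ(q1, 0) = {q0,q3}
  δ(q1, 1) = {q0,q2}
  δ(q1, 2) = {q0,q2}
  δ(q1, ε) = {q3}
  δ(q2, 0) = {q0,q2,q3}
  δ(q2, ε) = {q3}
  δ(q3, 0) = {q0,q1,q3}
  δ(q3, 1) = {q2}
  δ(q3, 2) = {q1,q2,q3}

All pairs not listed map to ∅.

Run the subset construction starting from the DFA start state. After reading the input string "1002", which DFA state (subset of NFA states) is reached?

Start: {q0,q3}.
δ(q0,1) = {q1,q2}; δ(q3,1) = {q2}.
Union: {q1,q2}.
ε-closure gives {q1,q2,q3}.
After 1: {q1,q2,q3}.
δ(q1,0) = {q0,q3}; δ(q2,0) = {q0,q2,q3}; δ(q3,0) = {q0,q1,q3}.
Union: {q0,q1,q2,q3}.
After 0: {q0,q1,q2,q3}.
δ(q0,0) = {q1,q2,q3}; δ(q1,0) = {q0,q3}; δ(q2,0) = {q0,q2,q3}; δ(q3,0) = {q0,q1,q3}.
Union: {q0,q1,q2,q3}.
After 0: {q0,q1,q2,q3}.
δ(q0,2) = {q0,q1,q2,q3}; δ(q1,2) = {q0,q2}; δ(q2,2) = ∅; δ(q3,2) = {q1,q2,q3}.
Union: {q0,q1,q2,q3}.
After 2: {q0,q1,q2,q3}.

{q0,q1,q2,q3}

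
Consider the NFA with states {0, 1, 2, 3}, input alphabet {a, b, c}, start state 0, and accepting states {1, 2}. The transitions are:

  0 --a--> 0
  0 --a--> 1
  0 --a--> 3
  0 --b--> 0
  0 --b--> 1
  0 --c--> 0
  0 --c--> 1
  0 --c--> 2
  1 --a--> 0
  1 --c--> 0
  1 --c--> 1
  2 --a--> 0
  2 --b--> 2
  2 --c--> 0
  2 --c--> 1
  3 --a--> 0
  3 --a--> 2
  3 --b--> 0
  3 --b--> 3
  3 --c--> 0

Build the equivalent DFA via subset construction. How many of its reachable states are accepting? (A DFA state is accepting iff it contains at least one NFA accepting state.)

Start state of the DFA: {0}.
{0} --a--> {0, 1, 3}  [new]
{0} --b--> {0, 1}  [new]
{0} --c--> {0, 1, 2}  [new]
{0, 1, 3} --a--> {0, 1, 2, 3}  [new]
{0, 1, 3} --b--> {0, 1, 3}  [seen]
{0, 1, 3} --c--> {0, 1, 2}  [seen]
{0, 1} --a--> {0, 1, 3}  [seen]
{0, 1} --b--> {0, 1}  [seen]
{0, 1} --c--> {0, 1, 2}  [seen]
{0, 1, 2} --a--> {0, 1, 3}  [seen]
{0, 1, 2} --b--> {0, 1, 2}  [seen]
{0, 1, 2} --c--> {0, 1, 2}  [seen]
{0, 1, 2, 3} --a--> {0, 1, 2, 3}  [seen]
{0, 1, 2, 3} --b--> {0, 1, 2, 3}  [seen]
{0, 1, 2, 3} --c--> {0, 1, 2}  [seen]
Reachable DFA states: {0}, {0, 1, 3}, {0, 1}, {0, 1, 2}, {0, 1, 2, 3}.
Accepting DFA states (contain an NFA accepting state): {0, 1, 3}, {0, 1}, {0, 1, 2}, {0, 1, 2, 3}.

4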